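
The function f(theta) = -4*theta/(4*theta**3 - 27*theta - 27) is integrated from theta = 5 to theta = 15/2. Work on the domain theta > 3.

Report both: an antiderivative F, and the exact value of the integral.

The denominator factors as (theta - 3)*(2*theta + 3)**2; partial fractions split f into directly integrable pieces: 8/(27*(2*theta + 3)) - 4/(3*(2*theta + 3)**2) - 4/(27*(theta - 3)).
F(theta) = 2*(-4*theta*log(theta - 3) + 4*theta*log(theta + 3/2) - 6*log(theta - 3) + 6*log(theta + 3/2) + 9)/(27*(2*theta + 3)) is an antiderivative of f.
Check: d/dtheta[2*(-4*theta*log(theta - 3) + 4*theta*log(theta + 3/2) - 6*log(theta - 3) + 6*log(theta + 3/2) + 9)/(27*(2*theta + 3))] = -4*theta/(4*theta**3 - 27*theta - 27) = f(theta).
F(15/2) = -4*log(9/2)/27 + 1/27 + 4*log(9)/27; F(5) = -4*log(2)/27 + 2/39 + 4*log(13/2)/27.
Integral = F(15/2) - F(5) = -4*log(13/2)/27 - 4*log(9/2)/27 - 5/351 + 4*log(2)/27 + 4*log(9)/27.

Antiderivative: F(theta) = 2*(-4*theta*log(theta - 3) + 4*theta*log(theta + 3/2) - 6*log(theta - 3) + 6*log(theta + 3/2) + 9)/(27*(2*theta + 3)); value = -4*log(13/2)/27 - 4*log(9/2)/27 - 5/351 + 4*log(2)/27 + 4*log(9)/27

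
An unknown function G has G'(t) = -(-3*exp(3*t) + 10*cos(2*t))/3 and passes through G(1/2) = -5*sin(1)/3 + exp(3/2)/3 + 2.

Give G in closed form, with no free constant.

G(t) = exp(3*t)/3 - 5*sin(2*t)/3 + 2

A candidate passes only if d/dt[G] lands on the given G'(t) exactly.
A general antiderivative is exp(3*t)/3 - 5*sin(2*t)/3 + C.
The condition gives C = -5*sin(1)/3 + exp(3/2)/3 + 2 - (-5*sin(1)/3 + exp(3/2)/3) = 2.
So G(t) = exp(3*t)/3 - 5*sin(2*t)/3 + 2.
Check: d/dt[exp(3*t)/3 - 5*sin(2*t)/3 + 2] = exp(3*t) - 10*cos(2*t)/3, which equals G'(t).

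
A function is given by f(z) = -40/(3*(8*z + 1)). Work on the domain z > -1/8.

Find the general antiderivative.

F(z) = -5*log(4*z + 1/2)/3 + C

Whatever form F(z) takes, F'(z) = f(z) is non-negotiable.
Check: d/dz[-5*log(4*z + 1/2)/3] = -40/(24*z + 3), which equals f(z).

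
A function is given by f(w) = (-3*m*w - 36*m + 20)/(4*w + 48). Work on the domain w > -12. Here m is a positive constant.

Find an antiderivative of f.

An antiderivative is F(w) = -3*m*w/4 + 5*log(w/2 + 6).

An antiderivative F(w) passes only if d/dw[F] lands on f(w) exactly.
Check: d/dw[-3*m*w/4 + 5*log(w/2 + 6)] = (-3*m*w - 36*m + 20)/(4*w + 48) = f(w).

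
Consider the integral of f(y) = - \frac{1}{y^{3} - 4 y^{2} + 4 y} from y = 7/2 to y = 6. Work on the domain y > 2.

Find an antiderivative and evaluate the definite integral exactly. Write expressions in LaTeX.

The denominator factors as y \left(y - 2\right)^{2}; partial fractions split f into directly integrable pieces: \frac{1}{4 \left(y - 2\right)} - \frac{1}{2 \left(y - 2\right)^{2}} - \frac{1}{4 y}.
F(y) = - \frac{\log{\left(y \right)}}{4} + \frac{\log{\left(y - 2 \right)}}{4} + \frac{1}{2 y - 4} is an antiderivative of f.
Check: d/dy[- \frac{\log{\left(y \right)}}{4} + \frac{\log{\left(y - 2 \right)}}{4} + \frac{1}{2 y - 4}] = - \frac{1}{y^{3} - 4 y^{2} + 4 y} = f(y).
F(6) = - \frac{\log{\left(6 \right)}}{4} + \frac{1}{8} + \frac{\log{\left(4 \right)}}{4}; F(7/2) = - \frac{\log{\left(\frac{7}{2} \right)}}{4} + \frac{\log{\left(\frac{3}{2} \right)}}{4} + \frac{1}{3}.
Integral = F(6) - F(7/2) = - \frac{\log{\left(6 \right)}}{4} - \frac{5}{24} - \frac{\log{\left(\frac{3}{2} \right)}}{4} + \frac{\log{\left(\frac{7}{2} \right)}}{4} + \frac{\log{\left(4 \right)}}{4}.

Antiderivative: F(y) = - \frac{\log{\left(y \right)}}{4} + \frac{\log{\left(y - 2 \right)}}{4} + \frac{1}{2 y - 4}; value = - \frac{\log{\left(6 \right)}}{4} - \frac{5}{24} - \frac{\log{\left(\frac{3}{2} \right)}}{4} + \frac{\log{\left(\frac{7}{2} \right)}}{4} + \frac{\log{\left(4 \right)}}{4}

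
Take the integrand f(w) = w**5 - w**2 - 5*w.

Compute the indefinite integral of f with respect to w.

Integrate term by term and add the pieces.
Check: d/dw[w**6/6 - w**3/3 - 5*w**2/2] = w**5 - w**2 - 5*w = f(w).

F(w) = w**6/6 - w**3/3 - 5*w**2/2 + C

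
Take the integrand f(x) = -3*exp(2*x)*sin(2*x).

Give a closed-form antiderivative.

An antiderivative F(x) passes only if d/dx[F] lands on f(x) exactly.
Check: d/dx[3*(-sin(2*x) + cos(2*x))*exp(2*x)/4] = -3*exp(2*x)*sin(2*x) = f(x).

An antiderivative is F(x) = 3*(-sin(2*x) + cos(2*x))*exp(2*x)/4.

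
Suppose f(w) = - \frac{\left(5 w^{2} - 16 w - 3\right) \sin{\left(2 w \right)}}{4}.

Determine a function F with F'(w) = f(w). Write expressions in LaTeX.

A candidate is checked by its d/dw: the result must match f(w).
Check: d/dw[\frac{5 w^{2} \cos{\left(2 w \right)}}{8} - \frac{5 w \sin{\left(2 w \right)}}{8} - 2 w \cos{\left(2 w \right)} + \sin{\left(2 w \right)} - \frac{11 \cos{\left(2 w \right)}}{16}] = - \frac{5 w^{2} \sin{\left(2 w \right)}}{4} + 4 w \sin{\left(2 w \right)} + \frac{3 \sin{\left(2 w \right)}}{4}, which equals f(w).

An antiderivative is F(w) = \frac{5 w^{2} \cos{\left(2 w \right)}}{8} - \frac{5 w \sin{\left(2 w \right)}}{8} - 2 w \cos{\left(2 w \right)} + \sin{\left(2 w \right)} - \frac{11 \cos{\left(2 w \right)}}{16}.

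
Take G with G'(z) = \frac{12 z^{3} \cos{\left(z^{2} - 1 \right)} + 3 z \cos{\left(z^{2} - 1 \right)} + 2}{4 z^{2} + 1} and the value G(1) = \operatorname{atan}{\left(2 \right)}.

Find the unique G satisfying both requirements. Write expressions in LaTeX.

G(z) = \frac{3 \sin{\left(z^{2} - 1 \right)} + 2 \operatorname{atan}{\left(2 z \right)}}{2}

Recover the given G'(z) by differentiating a candidate G(z); any mismatch rules it out.
A general antiderivative is \frac{3 \sin{\left(z^{2} - 1 \right)}}{2} + \operatorname{atan}{\left(2 z \right)} + C.
The condition gives C = \operatorname{atan}{\left(2 \right)} - (\operatorname{atan}{\left(2 \right)}) = 0.
So G(z) = \frac{3 \sin{\left(z^{2} - 1 \right)} + 2 \operatorname{atan}{\left(2 z \right)}}{2}.
Check: d/dz[\frac{3 \sin{\left(z^{2} - 1 \right)} + 2 \operatorname{atan}{\left(2 z \right)}}{2}] = \frac{12 z^{3} \cos{\left(z^{2} - 1 \right)} + 3 z \cos{\left(z^{2} - 1 \right)} + 2}{4 z^{2} + 1} = G'(z).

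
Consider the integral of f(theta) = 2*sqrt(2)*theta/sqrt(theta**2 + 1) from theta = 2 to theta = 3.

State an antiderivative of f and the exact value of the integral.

Antiderivative: F(theta) = 2*sqrt(2)*sqrt(theta**2 + 1); value = -2*sqrt(10) + 4*sqrt(5)

f matches the chain-rule pattern g'(h)*h' with inner function h(theta) = 2*theta**2 + 2; substituting u = h(theta) collapses the integral.
F(theta) = 2*sqrt(2)*sqrt(theta**2 + 1) is an antiderivative of f.
Check: d/dtheta[2*sqrt(2)*sqrt(theta**2 + 1)] = 2*sqrt(2)*theta/sqrt(theta**2 + 1) = f(theta).
F(3) = 4*sqrt(5); F(2) = 2*sqrt(10).
Integral = F(3) - F(2) = -2*sqrt(10) + 4*sqrt(5).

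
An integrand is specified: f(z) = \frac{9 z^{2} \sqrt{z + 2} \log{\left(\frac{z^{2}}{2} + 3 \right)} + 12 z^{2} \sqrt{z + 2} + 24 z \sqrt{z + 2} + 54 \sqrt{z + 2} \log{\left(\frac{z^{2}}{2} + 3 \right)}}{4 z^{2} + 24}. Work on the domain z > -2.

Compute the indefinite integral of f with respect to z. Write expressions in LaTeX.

F(z) = \frac{3 z \sqrt{z + 2} \log{\left(\frac{z^{2}}{2} + 3 \right)}}{2} + 3 \sqrt{z + 2} \log{\left(\frac{z^{2}}{2} + 3 \right)} + C

Recognize the product-rule pattern: f = u'v + uv' with u = \frac{3 \left(z + 2\right)^{\frac{3}{2}}}{2}, v = \log{\left(\frac{z^{2}}{2} + 3 \right)}, so integration by parts undoes it.
Check: d/dz[\frac{3 z \sqrt{z + 2} \log{\left(\frac{z^{2}}{2} + 3 \right)}}{2} + 3 \sqrt{z + 2} \log{\left(\frac{z^{2}}{2} + 3 \right)}] = \frac{9 z^{3} \log{\left(\frac{z^{2}}{2} + 3 \right)} + 12 z^{3} + 18 z^{2} \log{\left(\frac{z^{2}}{2} + 3 \right)} + 48 z^{2} + 54 z \log{\left(\frac{z^{2}}{2} + 3 \right)} + 48 z + 108 \log{\left(\frac{z^{2}}{2} + 3 \right)}}{4 z^{2} \sqrt{z + 2} + 24 \sqrt{z + 2}}, which equals f(z).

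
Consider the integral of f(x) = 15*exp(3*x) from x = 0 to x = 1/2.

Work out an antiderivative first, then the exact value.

Any candidate F(x) must reproduce f(x) exactly when differentiated.
F(x) = 5*exp(3*x) is an antiderivative of f.
Check: d/dx[5*exp(3*x)] = 15*exp(3*x) = f(x).
F(1/2) = 5*exp(3/2); F(0) = 5.
Integral = F(1/2) - F(0) = -5 + 5*exp(3/2).

Antiderivative: F(x) = 5*exp(3*x); value = -5 + 5*exp(3/2)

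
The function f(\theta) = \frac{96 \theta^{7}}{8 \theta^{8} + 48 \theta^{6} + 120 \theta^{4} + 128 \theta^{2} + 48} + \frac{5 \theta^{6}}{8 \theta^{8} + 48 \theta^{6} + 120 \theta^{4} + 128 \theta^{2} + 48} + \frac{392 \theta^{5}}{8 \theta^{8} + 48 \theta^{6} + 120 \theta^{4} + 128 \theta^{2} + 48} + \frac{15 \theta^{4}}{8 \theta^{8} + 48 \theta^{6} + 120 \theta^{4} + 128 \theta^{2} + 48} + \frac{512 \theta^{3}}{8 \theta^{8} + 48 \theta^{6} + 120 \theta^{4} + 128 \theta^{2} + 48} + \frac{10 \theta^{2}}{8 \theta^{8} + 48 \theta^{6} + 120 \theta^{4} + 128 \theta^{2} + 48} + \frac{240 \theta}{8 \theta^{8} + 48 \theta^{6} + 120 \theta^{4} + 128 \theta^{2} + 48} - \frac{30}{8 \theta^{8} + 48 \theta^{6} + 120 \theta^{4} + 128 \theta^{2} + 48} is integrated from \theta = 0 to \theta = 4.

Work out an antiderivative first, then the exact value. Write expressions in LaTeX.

Antiderivative: F(\theta) = \frac{24 \theta^{2} \log{\left(\frac{\theta^{4}}{2} + 2 \theta^{2} + 3 \right)} - 5 \theta + 24 \log{\left(\frac{\theta^{4}}{2} + 2 \theta^{2} + 3 \right)} - 4}{8 \theta^{2} + 8}; value = - 3 \log{\left(3 \right)} + \frac{11}{34} + 3 \log{\left(163 \right)}

Integrate term by term and add the pieces.
F(\theta) = \frac{24 \theta^{2} \log{\left(\frac{\theta^{4}}{2} + 2 \theta^{2} + 3 \right)} - 5 \theta + 24 \log{\left(\frac{\theta^{4}}{2} + 2 \theta^{2} + 3 \right)} - 4}{8 \theta^{2} + 8} is an antiderivative of f.
Check: d/d\theta[\frac{24 \theta^{2} \log{\left(\frac{\theta^{4}}{2} + 2 \theta^{2} + 3 \right)} - 5 \theta + 24 \log{\left(\frac{\theta^{4}}{2} + 2 \theta^{2} + 3 \right)} - 4}{8 \theta^{2} + 8}] = \frac{96 \theta^{7} + 5 \theta^{6} + 392 \theta^{5} + 15 \theta^{4} + 512 \theta^{3} + 10 \theta^{2} + 240 \theta - 30}{8 \theta^{8} + 48 \theta^{6} + 120 \theta^{4} + 128 \theta^{2} + 48}, which equals f(\theta).
F(4) = - \frac{3}{17} + 3 \log{\left(163 \right)}; F(0) = - \frac{1}{2} + 3 \log{\left(3 \right)}.
Integral = F(4) - F(0) = - 3 \log{\left(3 \right)} + \frac{11}{34} + 3 \log{\left(163 \right)}.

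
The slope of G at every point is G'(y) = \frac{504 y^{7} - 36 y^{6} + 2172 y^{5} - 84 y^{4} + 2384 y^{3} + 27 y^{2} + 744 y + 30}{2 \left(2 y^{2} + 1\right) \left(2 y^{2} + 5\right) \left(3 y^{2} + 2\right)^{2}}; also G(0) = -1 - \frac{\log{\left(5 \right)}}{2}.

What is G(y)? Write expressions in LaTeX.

For G(y) to be correct, d/dy[G] must agree with the stated G'(y) identically.
A general antiderivative is \frac{\frac{3 y}{2} - 2}{3 y^{2} + 2} + 4 \log{\left(2 y^{2} + 1 \right)} - \frac{\log{\left(2 y^{2} + 5 \right)}}{2} + C.
The condition gives C = -1 - \frac{\log{\left(5 \right)}}{2} - (-1 - \frac{\log{\left(5 \right)}}{2}) = 0.
So G(y) = \frac{24 y^{2} \log{\left(2 y^{2} + 1 \right)} - 3 y^{2} \log{\left(2 y^{2} + 5 \right)} + 3 y + 16 \log{\left(2 y^{2} + 1 \right)} - 2 \log{\left(2 y^{2} + 5 \right)} - 4}{2 \left(3 y^{2} + 2\right)}.
Check: d/dy[\frac{24 y^{2} \log{\left(2 y^{2} + 1 \right)} - 3 y^{2} \log{\left(2 y^{2} + 5 \right)} + 3 y + 16 \log{\left(2 y^{2} + 1 \right)} - 2 \log{\left(2 y^{2} + 5 \right)} - 4}{2 \left(3 y^{2} + 2\right)}] = \frac{504 y^{7} - 36 y^{6} + 2172 y^{5} - 84 y^{4} + 2384 y^{3} + 27 y^{2} + 744 y + 30}{72 y^{8} + 312 y^{6} + 410 y^{4} + 216 y^{2} + 40}, which equals G'(y).

G(y) = \frac{24 y^{2} \log{\left(2 y^{2} + 1 \right)} - 3 y^{2} \log{\left(2 y^{2} + 5 \right)} + 3 y + 16 \log{\left(2 y^{2} + 1 \right)} - 2 \log{\left(2 y^{2} + 5 \right)} - 4}{2 \left(3 y^{2} + 2\right)}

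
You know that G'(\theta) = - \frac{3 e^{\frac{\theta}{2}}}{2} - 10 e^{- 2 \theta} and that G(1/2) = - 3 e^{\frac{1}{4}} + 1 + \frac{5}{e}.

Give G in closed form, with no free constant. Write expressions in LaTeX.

G(\theta) = - 3 e^{\frac{\theta}{2}} + 1 + 5 e^{- 2 \theta}

Integrate term by term and add the pieces.
A general antiderivative is - 3 e^{\frac{\theta}{2}} + 5 e^{- 2 \theta} + C.
The condition gives C = - 3 e^{\frac{1}{4}} + 1 + \frac{5}{e} - (- 3 e^{\frac{1}{4}} + \frac{5}{e}) = 1.
So G(\theta) = - 3 e^{\frac{\theta}{2}} + 1 + 5 e^{- 2 \theta}.
Check: d/d\theta[- 3 e^{\frac{\theta}{2}} + 1 + 5 e^{- 2 \theta}] = \frac{\left(- 3 e^{\frac{5 \theta}{2}} - 20\right) e^{- 2 \theta}}{2}, which equals G'(\theta).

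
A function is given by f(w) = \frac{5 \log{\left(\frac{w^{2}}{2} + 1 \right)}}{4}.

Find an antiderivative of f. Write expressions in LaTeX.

A first test for any F(w): its w-derivative must equal f(w) identically.
Check: d/dw[\frac{5 w \log{\left(\frac{w^{2}}{2} + 1 \right)}}{4} - \frac{5 w}{2} + \frac{5 \sqrt{2} \operatorname{atan}{\left(\frac{\sqrt{2} w}{2} \right)}}{2}] = \frac{5 \log{\left(\frac{w^{2}}{2} + 1 \right)}}{4} = f(w).

An antiderivative is F(w) = \frac{5 w \log{\left(\frac{w^{2}}{2} + 1 \right)}}{4} - \frac{5 w}{2} + \frac{5 \sqrt{2} \operatorname{atan}{\left(\frac{\sqrt{2} w}{2} \right)}}{2}.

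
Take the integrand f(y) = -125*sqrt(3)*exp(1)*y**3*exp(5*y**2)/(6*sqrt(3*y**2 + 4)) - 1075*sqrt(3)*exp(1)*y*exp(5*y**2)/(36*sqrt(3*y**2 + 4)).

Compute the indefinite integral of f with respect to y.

F(y) = -25*sqrt(3)*exp(1)*sqrt(3*y**2 + 4)*exp(5*y**2)/36 + C

Recognize the product-rule pattern: f = u'v + uv' with u = -25*sqrt(y**2 + 4/3)/12, v = exp(5*y**2 + 1), so integration by parts undoes it.
Check: d/dy[-25*sqrt(3)*exp(1)*sqrt(3*y**2 + 4)*exp(5*y**2)/36] = (-750*sqrt(3)*exp(1)*y**3*exp(5*y**2) - 1075*sqrt(3)*exp(1)*y*exp(5*y**2))/(36*sqrt(3*y**2 + 4)), which equals f(y).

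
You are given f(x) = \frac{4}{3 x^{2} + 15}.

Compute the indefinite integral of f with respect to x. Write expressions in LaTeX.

F(x) = \frac{4 \sqrt{5} \operatorname{atan}{\left(\frac{\sqrt{5} x}{5} \right)}}{15} + C

A first test for any F(x): its x-derivative must equal f(x) identically.
Check: d/dx[\frac{4 \sqrt{5} \operatorname{atan}{\left(\frac{\sqrt{5} x}{5} \right)}}{15}] = \frac{4}{3 x^{2} + 15} = f(x).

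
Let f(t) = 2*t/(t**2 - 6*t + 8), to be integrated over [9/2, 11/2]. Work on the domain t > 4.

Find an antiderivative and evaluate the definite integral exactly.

Antiderivative: F(t) = 4*log(t - 4) - 2*log(t - 2); value = -2*log(7/2) + 4*log(3/2) + 2*log(5/2) + 4*log(2)

The denominator factors as (t - 4)*(t - 2); partial fractions split f into directly integrable pieces: -2/(t - 2) + 4/(t - 4).
F(t) = 4*log(t - 4) - 2*log(t - 2) is an antiderivative of f.
Check: d/dt[4*log(t - 4) - 2*log(t - 2)] = 2*t/(t**2 - 6*t + 8) = f(t).
F(11/2) = -2*log(7/2) + 4*log(3/2); F(9/2) = -4*log(2) - 2*log(5/2).
Integral = F(11/2) - F(9/2) = -2*log(7/2) + 4*log(3/2) + 2*log(5/2) + 4*log(2).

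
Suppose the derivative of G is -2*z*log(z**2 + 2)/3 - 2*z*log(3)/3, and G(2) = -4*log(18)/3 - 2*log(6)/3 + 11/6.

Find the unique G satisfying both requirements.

The integrand splits into summands that can be handled one at a time.
A general antiderivative is -z**2*log(3*z**2 + 6)/3 + z**2/3 - 2*log(z**2 + 2)/3 + C.
The condition gives C = -4*log(18)/3 - 2*log(6)/3 + 11/6 - (-4*log(18)/3 - 2*log(6)/3 + 4/3) = 1/2.
So G(z) = (-2*z**2*log(3*z**2 + 6) + 2*z**2 - 4*log(z**2 + 2) + 3)/6.
Check: d/dz[(-2*z**2*log(3*z**2 + 6) + 2*z**2 - 4*log(z**2 + 2) + 3)/6] = -2*z*log(z**2 + 2)/3 - 2*z*log(3)/3 = G'(z).

G(z) = (-2*z**2*log(3*z**2 + 6) + 2*z**2 - 4*log(z**2 + 2) + 3)/6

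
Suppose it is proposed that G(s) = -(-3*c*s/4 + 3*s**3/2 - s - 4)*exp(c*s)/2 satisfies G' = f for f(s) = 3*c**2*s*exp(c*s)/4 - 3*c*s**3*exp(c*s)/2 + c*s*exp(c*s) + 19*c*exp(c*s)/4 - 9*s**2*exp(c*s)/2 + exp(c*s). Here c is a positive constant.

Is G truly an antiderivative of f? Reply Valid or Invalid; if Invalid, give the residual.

Invalid: d/ds[G] - f = -3*c**2*s*exp(c*s)/8 + 3*c*s**3*exp(c*s)/4 - c*s*exp(c*s)/2 - 19*c*exp(c*s)/8 + 9*s**2*exp(c*s)/4 - exp(c*s)/2, which is not 0.

d/ds[G] = 3*c**2*s*exp(c*s)/8 - 3*c*s**3*exp(c*s)/4 + c*s*exp(c*s)/2 + 19*c*exp(c*s)/8 - 9*s**2*exp(c*s)/4 + exp(c*s)/2
d/ds[G] - f(s) = -3*c**2*s*exp(c*s)/8 + 3*c*s**3*exp(c*s)/4 - c*s*exp(c*s)/2 - 19*c*exp(c*s)/8 + 9*s**2*exp(c*s)/4 - exp(c*s)/2 != 0.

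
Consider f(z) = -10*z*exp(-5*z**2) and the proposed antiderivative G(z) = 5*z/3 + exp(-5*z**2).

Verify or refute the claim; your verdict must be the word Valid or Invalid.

d/dz[G] = (-30*z + 5*exp(5*z**2))*exp(-5*z**2)/3
d/dz[G] - f(z) = 5/3 != 0.

Invalid: d/dz[G] - f = 5/3, which is not 0.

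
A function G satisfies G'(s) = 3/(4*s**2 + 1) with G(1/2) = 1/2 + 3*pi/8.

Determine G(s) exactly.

G(s) = 3*atan(2*s)/2 + 1/2

For G(s) to be correct, d/ds[G] must agree with the stated G'(s) identically.
A general antiderivative is 3*atan(2*s)/2 + C.
The condition gives C = 1/2 + 3*pi/8 - (3*pi/8) = 1/2.
So G(s) = 3*atan(2*s)/2 + 1/2.
Check: d/ds[3*atan(2*s)/2 + 1/2] = 3/(4*s**2 + 1) = G'(s).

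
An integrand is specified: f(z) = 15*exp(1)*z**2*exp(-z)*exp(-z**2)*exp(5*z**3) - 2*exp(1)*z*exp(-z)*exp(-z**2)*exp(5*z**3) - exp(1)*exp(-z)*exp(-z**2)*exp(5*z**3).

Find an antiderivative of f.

An antiderivative is F(z) = exp(5*z**3 - z**2 - z + 1).

The substitution u = 5*z**3 - z**2 - z + 1 works: f is exactly (dF/du)*(du/dz) for that inner function.
Check: d/dz[exp(5*z**3 - z**2 - z + 1)] = 15*exp(1)*z**2*exp(-z)*exp(-z**2)*exp(5*z**3) - 2*exp(1)*z*exp(-z)*exp(-z**2)*exp(5*z**3) - exp(1)*exp(-z)*exp(-z**2)*exp(5*z**3) = f(z).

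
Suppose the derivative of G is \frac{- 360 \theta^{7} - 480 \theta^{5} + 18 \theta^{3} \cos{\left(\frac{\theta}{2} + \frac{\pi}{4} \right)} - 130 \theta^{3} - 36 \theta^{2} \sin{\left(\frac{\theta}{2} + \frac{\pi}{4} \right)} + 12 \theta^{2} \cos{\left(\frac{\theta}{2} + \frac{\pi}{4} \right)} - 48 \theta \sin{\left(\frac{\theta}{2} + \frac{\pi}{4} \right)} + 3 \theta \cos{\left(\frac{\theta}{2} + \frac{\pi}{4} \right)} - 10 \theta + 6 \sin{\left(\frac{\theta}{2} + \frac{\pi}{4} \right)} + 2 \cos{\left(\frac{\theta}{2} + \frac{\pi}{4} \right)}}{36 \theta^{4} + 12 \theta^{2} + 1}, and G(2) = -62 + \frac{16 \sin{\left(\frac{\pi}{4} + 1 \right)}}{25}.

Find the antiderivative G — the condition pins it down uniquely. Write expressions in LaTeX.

G(\theta) = \frac{- 30 \theta^{6} - 65 \theta^{4} - 34 \theta^{2} + 12 \theta \sin{\left(\frac{\theta}{2} + \frac{\pi}{4} \right)} + 8 \sin{\left(\frac{\theta}{2} + \frac{\pi}{4} \right)} - 4}{2 \left(6 \theta^{2} + 1\right)}

A candidate passes only if d/d\theta[G] lands on the given G'(\theta) exactly.
A general antiderivative is - \frac{4 \left(- \frac{3 \theta}{2} - 1\right) \sin{\left(\frac{\theta}{2} + \frac{\pi}{4} \right)}}{3 \left(2 \theta^{2} + \frac{1}{3}\right)} - \frac{5 \left(\theta^{2} + 1\right)^{2}}{2} + C.
The condition gives C = -62 + \frac{16 \sin{\left(\frac{\pi}{4} + 1 \right)}}{25} - (- \frac{125}{2} + \frac{16 \sin{\left(\frac{\pi}{4} + 1 \right)}}{25}) = \frac{1}{2}.
So G(\theta) = \frac{- 30 \theta^{6} - 65 \theta^{4} - 34 \theta^{2} + 12 \theta \sin{\left(\frac{\theta}{2} + \frac{\pi}{4} \right)} + 8 \sin{\left(\frac{\theta}{2} + \frac{\pi}{4} \right)} - 4}{2 \left(6 \theta^{2} + 1\right)}.
Check: d/d\theta[\frac{- 30 \theta^{6} - 65 \theta^{4} - 34 \theta^{2} + 12 \theta \sin{\left(\frac{\theta}{2} + \frac{\pi}{4} \right)} + 8 \sin{\left(\frac{\theta}{2} + \frac{\pi}{4} \right)} - 4}{2 \left(6 \theta^{2} + 1\right)}] = \frac{- 360 \theta^{7} - 480 \theta^{5} + 18 \theta^{3} \cos{\left(\frac{\theta}{2} + \frac{\pi}{4} \right)} - 130 \theta^{3} - 36 \theta^{2} \sin{\left(\frac{\theta}{2} + \frac{\pi}{4} \right)} + 12 \theta^{2} \cos{\left(\frac{\theta}{2} + \frac{\pi}{4} \right)} - 48 \theta \sin{\left(\frac{\theta}{2} + \frac{\pi}{4} \right)} + 3 \theta \cos{\left(\frac{\theta}{2} + \frac{\pi}{4} \right)} - 10 \theta + 6 \sin{\left(\frac{\theta}{2} + \frac{\pi}{4} \right)} + 2 \cos{\left(\frac{\theta}{2} + \frac{\pi}{4} \right)}}{36 \theta^{4} + 12 \theta^{2} + 1} = G'(\theta).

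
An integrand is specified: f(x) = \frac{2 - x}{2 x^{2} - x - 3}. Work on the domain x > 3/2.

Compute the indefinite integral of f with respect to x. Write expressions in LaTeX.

The denominator factors as \left(x + 1\right) \left(2 x - 3\right); partial fractions split f into directly integrable pieces: \frac{1}{5 \left(2 x - 3\right)} - \frac{3}{5 \left(x + 1\right)}.
Check: d/dx[- \frac{- \log{\left(x - \frac{3}{2} \right)} + 6 \log{\left(x + 1 \right)}}{10}] = \frac{2 - x}{2 x^{2} - x - 3} = f(x).

F(x) = - \frac{- \log{\left(x - \frac{3}{2} \right)} + 6 \log{\left(x + 1 \right)}}{10} + C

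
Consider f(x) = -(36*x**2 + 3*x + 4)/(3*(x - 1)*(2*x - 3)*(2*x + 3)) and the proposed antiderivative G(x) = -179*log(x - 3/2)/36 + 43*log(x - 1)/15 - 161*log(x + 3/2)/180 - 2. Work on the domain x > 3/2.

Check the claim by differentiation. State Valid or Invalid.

d/dx[G] = (-36*x**2 - 3*x - 4)/(12*x**3 - 12*x**2 - 27*x + 27)
This equals f(x) exactly, so the claim holds.

Valid - the claim checks out under differentiation.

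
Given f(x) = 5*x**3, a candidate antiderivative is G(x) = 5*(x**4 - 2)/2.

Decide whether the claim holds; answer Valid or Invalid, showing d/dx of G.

Invalid: d/dx[G] - f = 5*x**3, which is not 0.

d/dx[G] = 10*x**3
d/dx[G] - f(x) = 5*x**3 != 0.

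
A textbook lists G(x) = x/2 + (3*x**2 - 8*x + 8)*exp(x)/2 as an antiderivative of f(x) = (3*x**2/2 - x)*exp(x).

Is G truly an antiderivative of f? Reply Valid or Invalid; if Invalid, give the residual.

Invalid: d/dx[G] - f = 1/2, which is not 0.

d/dx[G] = 3*x**2*exp(x)/2 - x*exp(x) + 1/2
d/dx[G] - f(x) = 1/2 != 0.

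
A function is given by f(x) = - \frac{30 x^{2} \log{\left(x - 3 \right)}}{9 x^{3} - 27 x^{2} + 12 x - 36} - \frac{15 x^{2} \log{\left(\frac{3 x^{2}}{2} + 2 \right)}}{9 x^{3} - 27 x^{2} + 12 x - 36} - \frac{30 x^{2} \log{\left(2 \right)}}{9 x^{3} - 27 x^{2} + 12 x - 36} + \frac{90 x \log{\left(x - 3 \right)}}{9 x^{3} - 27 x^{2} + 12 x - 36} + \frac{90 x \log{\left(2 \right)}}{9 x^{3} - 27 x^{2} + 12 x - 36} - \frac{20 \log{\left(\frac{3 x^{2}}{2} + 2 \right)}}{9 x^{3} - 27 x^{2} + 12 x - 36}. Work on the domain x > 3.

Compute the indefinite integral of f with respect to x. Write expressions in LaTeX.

F(x) = - \frac{5 \log{\left(2 x - 6 \right)} \log{\left(\frac{3 x^{2}}{2} + 2 \right)}}{3} + C

f has the shape u'v + uv' for u = - \frac{5 \log{\left(2 x - 6 \right)}}{3} and v = \log{\left(\frac{3 x^{2}}{2} + 2 \right)} — it is the derivative of the product u*v.
Check: d/dx[- \frac{5 \log{\left(2 x - 6 \right)} \log{\left(\frac{3 x^{2}}{2} + 2 \right)}}{3}] = \frac{- 30 x^{2} \log{\left(x - 3 \right)} - 15 x^{2} \log{\left(\frac{3 x^{2}}{2} + 2 \right)} - 30 x^{2} \log{\left(2 \right)} + 90 x \log{\left(x - 3 \right)} + 90 x \log{\left(2 \right)} - 20 \log{\left(\frac{3 x^{2}}{2} + 2 \right)}}{9 x^{3} - 27 x^{2} + 12 x - 36}, which equals f(x).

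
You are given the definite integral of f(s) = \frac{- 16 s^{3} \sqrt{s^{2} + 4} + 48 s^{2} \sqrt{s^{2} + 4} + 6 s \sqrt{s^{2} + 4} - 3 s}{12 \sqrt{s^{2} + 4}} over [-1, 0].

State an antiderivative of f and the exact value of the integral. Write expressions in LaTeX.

A first test for any F(s): its s-derivative must equal f(s) identically.
F(s) = - \frac{4 s^{4} - 16 s^{3} - 3 s^{2} + 3 \sqrt{s^{2} + 4}}{12} is an antiderivative of f.
Check: d/ds[- \frac{4 s^{4} - 16 s^{3} - 3 s^{2} + 3 \sqrt{s^{2} + 4}}{12}] = \frac{- 16 s^{3} \sqrt{s^{2} + 4} + 48 s^{2} \sqrt{s^{2} + 4} + 6 s \sqrt{s^{2} + 4} - 3 s}{12 \sqrt{s^{2} + 4}} = f(s).
F(0) = - \frac{1}{2}; F(-1) = - \frac{17}{12} - \frac{\sqrt{5}}{4}.
Integral = F(0) - F(-1) = \frac{\sqrt{5}}{4} + \frac{11}{12}.

Antiderivative: F(s) = - \frac{4 s^{4} - 16 s^{3} - 3 s^{2} + 3 \sqrt{s^{2} + 4}}{12}; value = \frac{\sqrt{5}}{4} + \frac{11}{12}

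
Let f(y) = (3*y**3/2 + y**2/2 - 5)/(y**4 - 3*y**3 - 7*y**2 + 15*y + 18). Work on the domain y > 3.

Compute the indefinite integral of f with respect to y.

The denominator factors as 2*(y - 3)**2*(y + 1)*(y + 2); partial fractions split f into directly integrable pieces: 3/(5*(y + 2)) - 3/(8*(y + 1)) + 51/(40*(y - 3)) + 2/(y - 3)**2.
Check: d/dy[51*log(y - 3)/40 - 3*log(y + 1)/8 + 3*log(y + 2)/5 - 2/(y - 3)] = (3*y**3 + y**2 - 10)/(2*y**4 - 6*y**3 - 14*y**2 + 30*y + 36), which equals f(y).

F(y) = 51*log(y - 3)/40 - 3*log(y + 1)/8 + 3*log(y + 2)/5 - 2/(y - 3) + C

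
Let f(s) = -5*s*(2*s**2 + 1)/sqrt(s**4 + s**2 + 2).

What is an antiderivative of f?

An antiderivative is F(s) = -5*sqrt(s**4 + s**2 + 2).

The substitution u = s**4 + s**2 + 2 works: f is exactly (dF/du)*(du/ds) for that inner function.
Check: d/ds[-5*sqrt(s**4 + s**2 + 2)] = (-10*s**3 - 5*s)/sqrt(s**4 + s**2 + 2), which equals f(s).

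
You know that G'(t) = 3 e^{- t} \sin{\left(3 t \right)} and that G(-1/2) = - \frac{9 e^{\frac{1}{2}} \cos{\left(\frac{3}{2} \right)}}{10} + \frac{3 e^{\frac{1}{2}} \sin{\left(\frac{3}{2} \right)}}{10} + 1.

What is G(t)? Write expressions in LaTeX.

G(t) = 1 - \frac{3 e^{- t} \sin{\left(3 t \right)}}{10} - \frac{9 e^{- t} \cos{\left(3 t \right)}}{10}

Any candidate G(t) must reproduce the stated G'(t) exactly.
A general antiderivative is - \frac{3 e^{- t} \sin{\left(3 t \right)}}{10} - \frac{9 e^{- t} \cos{\left(3 t \right)}}{10} + C.
The condition gives C = - \frac{9 e^{\frac{1}{2}} \cos{\left(\frac{3}{2} \right)}}{10} + \frac{3 e^{\frac{1}{2}} \sin{\left(\frac{3}{2} \right)}}{10} + 1 - (- \frac{9 e^{\frac{1}{2}} \cos{\left(\frac{3}{2} \right)}}{10} + \frac{3 e^{\frac{1}{2}} \sin{\left(\frac{3}{2} \right)}}{10}) = 1.
So G(t) = 1 - \frac{3 e^{- t} \sin{\left(3 t \right)}}{10} - \frac{9 e^{- t} \cos{\left(3 t \right)}}{10}.
Check: d/dt[1 - \frac{3 e^{- t} \sin{\left(3 t \right)}}{10} - \frac{9 e^{- t} \cos{\left(3 t \right)}}{10}] = 3 e^{- t} \sin{\left(3 t \right)} = G'(t).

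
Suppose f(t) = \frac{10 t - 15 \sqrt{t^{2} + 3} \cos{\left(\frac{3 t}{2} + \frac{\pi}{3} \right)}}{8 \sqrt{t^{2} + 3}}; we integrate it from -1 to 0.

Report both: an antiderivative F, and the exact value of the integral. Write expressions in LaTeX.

A candidate is checked by its d/dt: the result must match f(t).
F(t) = \frac{5 \sqrt{t^{2} + 3}}{4} - \frac{5 \sin{\left(\frac{3 t}{2} + \frac{\pi}{3} \right)}}{4} is an antiderivative of f.
Check: d/dt[\frac{5 \sqrt{t^{2} + 3}}{4} - \frac{5 \sin{\left(\frac{3 t}{2} + \frac{\pi}{3} \right)}}{4}] = \frac{10 t - 15 \sqrt{t^{2} + 3} \cos{\left(\frac{3 t}{2} + \frac{\pi}{3} \right)}}{8 \sqrt{t^{2} + 3}} = f(t).
F(0) = \frac{5 \sqrt{3}}{8}; F(-1) = \frac{5}{2} - \frac{5 \cos{\left(\frac{\pi}{6} + \frac{3}{2} \right)}}{4}.
Integral = F(0) - F(-1) = - \frac{5}{2} + \frac{5 \cos{\left(\frac{\pi}{6} + \frac{3}{2} \right)}}{4} + \frac{5 \sqrt{3}}{8}.

Antiderivative: F(t) = \frac{5 \sqrt{t^{2} + 3}}{4} - \frac{5 \sin{\left(\frac{3 t}{2} + \frac{\pi}{3} \right)}}{4}; value = - \frac{5}{2} + \frac{5 \cos{\left(\frac{\pi}{6} + \frac{3}{2} \right)}}{4} + \frac{5 \sqrt{3}}{8}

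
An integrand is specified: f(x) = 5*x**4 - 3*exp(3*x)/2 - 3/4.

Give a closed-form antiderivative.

The integrand splits into summands that can be handled one at a time.
Check: d/dx[x**5 - 3*x/4 - exp(3*x)/2] = 5*x**4 - 3*exp(3*x)/2 - 3/4 = f(x).

An antiderivative is F(x) = x**5 - 3*x/4 - exp(3*x)/2.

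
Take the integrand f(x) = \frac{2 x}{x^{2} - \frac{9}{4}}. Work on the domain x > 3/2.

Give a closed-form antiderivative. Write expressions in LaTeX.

An antiderivative is F(x) = \log{\left(4 x^{2} - 9 \right)}.

The denominator factors as \left(2 x - 3\right) \left(2 x + 3\right); partial fractions split f into directly integrable pieces: \frac{2}{2 x + 3} + \frac{2}{2 x - 3}.
Check: d/dx[\log{\left(4 x^{2} - 9 \right)}] = \frac{8 x}{4 x^{2} - 9}, which equals f(x).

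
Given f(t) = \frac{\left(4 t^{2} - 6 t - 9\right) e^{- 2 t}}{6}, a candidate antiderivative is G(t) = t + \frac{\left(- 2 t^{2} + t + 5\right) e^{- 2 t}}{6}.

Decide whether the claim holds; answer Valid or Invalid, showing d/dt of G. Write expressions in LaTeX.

Invalid: d/dt[G] - f = 1, which is not 0.

d/dt[G] = \frac{\left(4 t^{2} - 6 t + 6 e^{2 t} - 9\right) e^{- 2 t}}{6}
d/dt[G] - f(t) = 1 != 0.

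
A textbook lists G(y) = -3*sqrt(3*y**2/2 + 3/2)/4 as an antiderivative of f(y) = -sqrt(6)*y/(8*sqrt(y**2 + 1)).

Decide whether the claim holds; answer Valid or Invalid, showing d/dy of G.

Invalid: d/dy[G] - f = -sqrt(6)*y/(4*sqrt(y**2 + 1)), which is not 0.

d/dy[G] = -3*sqrt(6)*y/(8*sqrt(y**2 + 1))
d/dy[G] - f(y) = -sqrt(6)*y/(4*sqrt(y**2 + 1)) != 0.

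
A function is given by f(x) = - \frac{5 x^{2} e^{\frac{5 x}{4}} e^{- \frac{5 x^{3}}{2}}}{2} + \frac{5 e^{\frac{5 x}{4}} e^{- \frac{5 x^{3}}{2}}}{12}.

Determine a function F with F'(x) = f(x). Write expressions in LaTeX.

f matches the chain-rule pattern g'(h)*h' with inner function h(x) = - \frac{5 x^{3}}{2} + \frac{5 x}{4}; substituting u = h(x) collapses the integral.
Check: d/dx[\frac{e^{\frac{5 x}{4}} e^{- \frac{5 x^{3}}{2}}}{3}] = \frac{\left(- 30 x^{2} e^{\frac{5 x}{4}} + 5 e^{\frac{5 x}{4}}\right) e^{- \frac{5 x^{3}}{2}}}{12}, which equals f(x).

An antiderivative is F(x) = \frac{e^{\frac{5 x}{4}} e^{- \frac{5 x^{3}}{2}}}{3}.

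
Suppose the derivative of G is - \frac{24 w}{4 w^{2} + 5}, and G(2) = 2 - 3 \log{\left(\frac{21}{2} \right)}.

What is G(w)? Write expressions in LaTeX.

G(w) = 2 - 3 \log{\left(2 w^{2} + \frac{5}{2} \right)}

G'(w) matches the chain-rule pattern g'(h)*h' with inner function h(w) = 2 w^{2} + \frac{5}{2}; substituting u = h(w) collapses the integral.
A general antiderivative is - 3 \log{\left(2 w^{2} + \frac{5}{2} \right)} + C.
The condition gives C = 2 - 3 \log{\left(\frac{21}{2} \right)} - (- 3 \log{\left(\frac{21}{2} \right)}) = 2.
So G(w) = 2 - 3 \log{\left(2 w^{2} + \frac{5}{2} \right)}.
Check: d/dw[2 - 3 \log{\left(2 w^{2} + \frac{5}{2} \right)}] = - \frac{24 w}{4 w^{2} + 5} = G'(w).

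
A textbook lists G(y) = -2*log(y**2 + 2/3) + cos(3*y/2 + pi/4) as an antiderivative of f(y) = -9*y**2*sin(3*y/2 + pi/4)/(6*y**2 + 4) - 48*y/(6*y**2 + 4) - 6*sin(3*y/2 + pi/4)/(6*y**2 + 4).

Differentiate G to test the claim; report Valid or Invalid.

Invalid: d/dy[G] - f = 12*y/(3*y**2 + 2), which is not 0.

d/dy[G] = (-9*y**2*sin(3*y/2 + pi/4) - 24*y - 6*sin(3*y/2 + pi/4))/(6*y**2 + 4)
d/dy[G] - f(y) = 12*y/(3*y**2 + 2) != 0.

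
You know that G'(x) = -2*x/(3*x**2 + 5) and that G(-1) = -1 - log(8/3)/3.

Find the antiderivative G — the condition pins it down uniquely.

G(x) = (-log(x**2 + 5/3) - 3)/3

G'(x) matches the chain-rule pattern g'(h)*h' with inner function h(x) = x**2 + 5/3; substituting u = h(x) collapses the integral.
A general antiderivative is -log(x**2 + 5/3)/3 + C.
The condition gives C = -1 - log(8/3)/3 - (-log(8/3)/3) = -1.
So G(x) = (-log(x**2 + 5/3) - 3)/3.
Check: d/dx[(-log(x**2 + 5/3) - 3)/3] = -2*x/(3*x**2 + 5) = G'(x).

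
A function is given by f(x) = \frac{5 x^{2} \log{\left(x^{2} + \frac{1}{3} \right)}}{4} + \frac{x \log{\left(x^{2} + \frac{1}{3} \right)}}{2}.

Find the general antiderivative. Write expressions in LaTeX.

F(x) = - \frac{5 x^{3}}{18} - \frac{x^{2}}{4} + \frac{5 x}{18} + \left(\frac{5 x^{3}}{12} + \frac{x^{2}}{4}\right) \log{\left(x^{2} + \frac{1}{3} \right)} + \frac{\log{\left(x^{2} + \frac{1}{3} \right)}}{12} - \frac{5 \sqrt{3} \operatorname{atan}{\left(\sqrt{3} x \right)}}{54} + C

Integrate term by term and add the pieces.
Check: d/dx[- \frac{5 x^{3}}{18} - \frac{x^{2}}{4} + \frac{5 x}{18} + \left(\frac{5 x^{3}}{12} + \frac{x^{2}}{4}\right) \log{\left(x^{2} + \frac{1}{3} \right)} + \frac{\log{\left(x^{2} + \frac{1}{3} \right)}}{12} - \frac{5 \sqrt{3} \operatorname{atan}{\left(\sqrt{3} x \right)}}{54}] = \frac{5 x^{2} \log{\left(x^{2} + \frac{1}{3} \right)}}{4} + \frac{x \log{\left(x^{2} + \frac{1}{3} \right)}}{2} = f(x).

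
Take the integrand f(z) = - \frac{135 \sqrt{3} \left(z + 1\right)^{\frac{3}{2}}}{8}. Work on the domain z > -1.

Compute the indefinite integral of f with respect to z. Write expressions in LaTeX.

F(z) = - \frac{27 z^{2} \sqrt{3 z + 3}}{4} - \frac{27 z \sqrt{3 z + 3}}{2} - \frac{27 \sqrt{3 z + 3}}{4} + C

Since d/dz undoes antidifferentiation here, F'(z) = f(z) is required of F(z).
Check: d/dz[- \frac{27 z^{2} \sqrt{3 z + 3}}{4} - \frac{27 z \sqrt{3 z + 3}}{2} - \frac{27 \sqrt{3 z + 3}}{4}] = \frac{- 135 \sqrt{3} z^{2} - 270 \sqrt{3} z - 135 \sqrt{3}}{8 \sqrt{z + 1}}, which equals f(z).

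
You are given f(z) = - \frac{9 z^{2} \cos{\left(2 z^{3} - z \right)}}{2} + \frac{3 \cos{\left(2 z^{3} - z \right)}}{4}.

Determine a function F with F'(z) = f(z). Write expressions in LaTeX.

An antiderivative is F(z) = - \frac{3 \sin{\left(2 z^{3} - z \right)}}{4}.

f matches the chain-rule pattern g'(h)*h' with inner function h(z) = 2 z^{3} - z; substituting u = h(z) collapses the integral.
Check: d/dz[- \frac{3 \sin{\left(2 z^{3} - z \right)}}{4}] = - \frac{9 z^{2} \cos{\left(2 z^{3} - z \right)}}{2} + \frac{3 \cos{\left(2 z^{3} - z \right)}}{4} = f(z).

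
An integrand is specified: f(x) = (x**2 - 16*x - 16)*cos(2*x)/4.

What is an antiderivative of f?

Differentiate the proposed F(x) back; it has to land on f(x) exactly.
Check: d/dx[(2*x**2*sin(2*x) - 32*x*sin(2*x) + 2*x*cos(2*x) - 33*sin(2*x) - 16*cos(2*x))/16] = x**2*cos(2*x)/4 - 4*x*cos(2*x) - 4*cos(2*x), which equals f(x).

An antiderivative is F(x) = (2*x**2*sin(2*x) - 32*x*sin(2*x) + 2*x*cos(2*x) - 33*sin(2*x) - 16*cos(2*x))/16.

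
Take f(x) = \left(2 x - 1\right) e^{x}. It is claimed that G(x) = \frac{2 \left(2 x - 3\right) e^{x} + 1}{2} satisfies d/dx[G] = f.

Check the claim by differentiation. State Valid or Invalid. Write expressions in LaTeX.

Valid. The derivative of G reproduces f.

d/dx[G] = 2 x e^{x} - e^{x}
This equals f(x) exactly, so the claim holds.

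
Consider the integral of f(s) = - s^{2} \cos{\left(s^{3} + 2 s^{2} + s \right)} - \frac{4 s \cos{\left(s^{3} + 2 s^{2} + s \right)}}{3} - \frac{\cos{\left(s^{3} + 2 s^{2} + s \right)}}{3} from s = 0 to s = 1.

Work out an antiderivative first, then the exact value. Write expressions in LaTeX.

Antiderivative: F(s) = - \frac{\sin{\left(s^{3} + 2 s^{2} + s \right)}}{3}; value = - \frac{\sin{\left(4 \right)}}{3}

The substitution u = s^{3} + 2 s^{2} + s works: f is exactly (dF/du)*(du/ds) for that inner function.
F(s) = - \frac{\sin{\left(s^{3} + 2 s^{2} + s \right)}}{3} is an antiderivative of f.
Check: d/ds[- \frac{\sin{\left(s^{3} + 2 s^{2} + s \right)}}{3}] = - s^{2} \cos{\left(s^{3} + 2 s^{2} + s \right)} - \frac{4 s \cos{\left(s^{3} + 2 s^{2} + s \right)}}{3} - \frac{\cos{\left(s^{3} + 2 s^{2} + s \right)}}{3} = f(s).
F(1) = - \frac{\sin{\left(4 \right)}}{3}; F(0) = 0.
Integral = F(1) - F(0) = - \frac{\sin{\left(4 \right)}}{3}.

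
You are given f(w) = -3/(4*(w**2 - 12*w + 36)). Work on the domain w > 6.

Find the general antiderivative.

F(w) = 3/(4*(w - 6)) + C

A first test for any F(w): its w-derivative must equal f(w) identically.
Check: d/dw[3/(4*(w - 6))] = -3/(4*w**2 - 48*w + 144), which equals f(w).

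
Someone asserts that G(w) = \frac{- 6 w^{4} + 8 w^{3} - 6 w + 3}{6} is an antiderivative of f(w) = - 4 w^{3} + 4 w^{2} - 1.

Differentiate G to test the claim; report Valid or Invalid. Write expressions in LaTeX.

d/dw[G] = - 4 w^{3} + 4 w^{2} - 1
This equals f(w) exactly, so the claim holds.

Valid - differentiating G returns exactly f.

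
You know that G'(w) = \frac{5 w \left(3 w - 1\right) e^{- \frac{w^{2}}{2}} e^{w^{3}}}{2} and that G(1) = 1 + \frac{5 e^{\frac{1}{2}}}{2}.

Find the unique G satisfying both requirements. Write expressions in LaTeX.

G(w) = 1 + \frac{5 e^{- \frac{w^{2}}{2}} e^{w^{3}}}{2}

G'(w) matches the chain-rule pattern g'(h)*h' with inner function h(w) = w^{3} - \frac{w^{2}}{2}; substituting u = h(w) collapses the integral.
A general antiderivative is \frac{5 e^{w^{3} - \frac{w^{2}}{2}}}{2} + C.
The condition gives C = 1 + \frac{5 e^{\frac{1}{2}}}{2} - (\frac{5 e^{\frac{1}{2}}}{2}) = 1.
So G(w) = 1 + \frac{5 e^{- \frac{w^{2}}{2}} e^{w^{3}}}{2}.
Check: d/dw[1 + \frac{5 e^{- \frac{w^{2}}{2}} e^{w^{3}}}{2}] = \frac{\left(15 w^{2} e^{w^{3}} - 5 w e^{w^{3}}\right) e^{- \frac{w^{2}}{2}}}{2}, which equals G'(w).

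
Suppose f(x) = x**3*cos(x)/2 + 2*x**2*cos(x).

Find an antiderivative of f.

Integrate term by term and add the pieces.
Check: d/dx[(x**3*sin(x) + 4*x**2*sin(x) + 3*x**2*cos(x) - 6*x*sin(x) + 8*x*cos(x) - 8*sin(x) - 6*cos(x))/2] = x**3*cos(x)/2 + 2*x**2*cos(x) = f(x).

An antiderivative is F(x) = (x**3*sin(x) + 4*x**2*sin(x) + 3*x**2*cos(x) - 6*x*sin(x) + 8*x*cos(x) - 8*sin(x) - 6*cos(x))/2.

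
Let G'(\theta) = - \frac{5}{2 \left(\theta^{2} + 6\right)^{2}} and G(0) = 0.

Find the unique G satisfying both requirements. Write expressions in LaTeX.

G(\theta) = - \frac{5 \theta}{24 \theta^{2} + 144} - \frac{5 \sqrt{6} \operatorname{atan}{\left(\frac{\sqrt{6} \theta}{6} \right)}}{144}

Whatever form G(\theta) takes, its d/d\theta must return the stated G'(\theta).
A general antiderivative is - \frac{5 \theta}{24 \theta^{2} + 144} - \frac{5 \sqrt{6} \operatorname{atan}{\left(\frac{\sqrt{6} \theta}{6} \right)}}{144} + C.
The condition gives C = 0 - (0) = 0.
So G(\theta) = - \frac{5 \theta}{24 \theta^{2} + 144} - \frac{5 \sqrt{6} \operatorname{atan}{\left(\frac{\sqrt{6} \theta}{6} \right)}}{144}.
Check: d/d\theta[- \frac{5 \theta}{24 \theta^{2} + 144} - \frac{5 \sqrt{6} \operatorname{atan}{\left(\frac{\sqrt{6} \theta}{6} \right)}}{144}] = - \frac{5}{2 \theta^{4} + 24 \theta^{2} + 72}, which equals G'(\theta).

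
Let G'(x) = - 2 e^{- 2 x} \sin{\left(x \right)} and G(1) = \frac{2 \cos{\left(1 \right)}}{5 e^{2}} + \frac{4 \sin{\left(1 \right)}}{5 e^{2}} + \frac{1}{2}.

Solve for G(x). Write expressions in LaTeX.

G(x) = \frac{\left(5 e^{2 x} + 8 \sin{\left(x \right)} + 4 \cos{\left(x \right)}\right) e^{- 2 x}}{10}

For G(x) to be correct, d/dx[G] must agree with the stated G'(x) identically.
A general antiderivative is \frac{4 e^{- 2 x} \sin{\left(x \right)}}{5} + \frac{2 e^{- 2 x} \cos{\left(x \right)}}{5} + C.
The condition gives C = \frac{2 \cos{\left(1 \right)}}{5 e^{2}} + \frac{4 \sin{\left(1 \right)}}{5 e^{2}} + \frac{1}{2} - (\frac{2 \cos{\left(1 \right)}}{5 e^{2}} + \frac{4 \sin{\left(1 \right)}}{5 e^{2}}) = \frac{1}{2}.
So G(x) = \frac{\left(5 e^{2 x} + 8 \sin{\left(x \right)} + 4 \cos{\left(x \right)}\right) e^{- 2 x}}{10}.
Check: d/dx[\frac{\left(5 e^{2 x} + 8 \sin{\left(x \right)} + 4 \cos{\left(x \right)}\right) e^{- 2 x}}{10}] = - 2 e^{- 2 x} \sin{\left(x \right)} = G'(x).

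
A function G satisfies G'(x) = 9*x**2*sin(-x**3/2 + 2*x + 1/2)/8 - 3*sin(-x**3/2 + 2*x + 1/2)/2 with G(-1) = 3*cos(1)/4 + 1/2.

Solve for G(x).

The substitution u = -x**3/2 + 2*x + 1/2 works: G'(x) is exactly (dG/du)*(du/dx) for that inner function.
A general antiderivative is 3*cos(-x**3/2 + 2*x + 1/2)/4 + C.
The condition gives C = 3*cos(1)/4 + 1/2 - (3*cos(1)/4) = 1/2.
So G(x) = 3*cos(-x**3/2 + 2*x + 1/2)/4 + 1/2.
Check: d/dx[3*cos(-x**3/2 + 2*x + 1/2)/4 + 1/2] = 9*x**2*sin(-x**3/2 + 2*x + 1/2)/8 - 3*sin(-x**3/2 + 2*x + 1/2)/2 = G'(x).

G(x) = 3*cos(-x**3/2 + 2*x + 1/2)/4 + 1/2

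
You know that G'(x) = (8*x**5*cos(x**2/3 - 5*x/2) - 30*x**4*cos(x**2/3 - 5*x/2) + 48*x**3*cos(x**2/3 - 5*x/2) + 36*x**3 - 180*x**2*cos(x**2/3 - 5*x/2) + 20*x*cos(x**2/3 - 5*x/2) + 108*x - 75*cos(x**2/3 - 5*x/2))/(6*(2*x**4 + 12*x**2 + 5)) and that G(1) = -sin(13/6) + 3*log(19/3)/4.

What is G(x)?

Check a candidate G(x) by differentiating: d/dx[G] must match the given G'(x).
A general antiderivative is 3*log(2*x**4/3 + 4*x**2 + 5/3)/4 + sin(x**2/3 - 5*x/2) + C.
The condition gives C = -sin(13/6) + 3*log(19/3)/4 - (-sin(13/6) + 3*log(19/3)/4) = 0.
So G(x) = 3*log(2*x**4/3 + 4*x**2 + 5/3)/4 + sin(x**2/3 - 5*x/2).
Check: d/dx[3*log(2*x**4/3 + 4*x**2 + 5/3)/4 + sin(x**2/3 - 5*x/2)] = (8*x**5*cos(x**2/3 - 5*x/2) - 30*x**4*cos(x**2/3 - 5*x/2) + 48*x**3*cos(x**2/3 - 5*x/2) + 36*x**3 - 180*x**2*cos(x**2/3 - 5*x/2) + 20*x*cos(x**2/3 - 5*x/2) + 108*x - 75*cos(x**2/3 - 5*x/2))/(12*x**4 + 72*x**2 + 30), which equals G'(x).

G(x) = 3*log(2*x**4/3 + 4*x**2 + 5/3)/4 + sin(x**2/3 - 5*x/2)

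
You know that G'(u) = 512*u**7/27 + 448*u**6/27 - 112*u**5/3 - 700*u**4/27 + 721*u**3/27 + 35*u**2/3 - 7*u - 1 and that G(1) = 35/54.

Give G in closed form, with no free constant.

G'(u) matches the chain-rule pattern g'(h)*h' with inner function h(u) = 4*u**2/3 + u/3 - 1; substituting w = h(u) collapses the integral.
A general antiderivative is 3*(4*u**2/3 + u/3 - 1)**4/4 + C.
The condition gives C = 35/54 - (4/27) = 1/2.
So G(u) = 64*u**8/27 + 64*u**7/27 - 56*u**6/9 - 140*u**5/27 + 721*u**4/108 + 35*u**3/9 - 7*u**2/2 - u + 5/4.
Check: d/du[64*u**8/27 + 64*u**7/27 - 56*u**6/9 - 140*u**5/27 + 721*u**4/108 + 35*u**3/9 - 7*u**2/2 - u + 5/4] = 512*u**7/27 + 448*u**6/27 - 112*u**5/3 - 700*u**4/27 + 721*u**3/27 + 35*u**2/3 - 7*u - 1 = G'(u).

G(u) = 64*u**8/27 + 64*u**7/27 - 56*u**6/9 - 140*u**5/27 + 721*u**4/108 + 35*u**3/9 - 7*u**2/2 - u + 5/4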